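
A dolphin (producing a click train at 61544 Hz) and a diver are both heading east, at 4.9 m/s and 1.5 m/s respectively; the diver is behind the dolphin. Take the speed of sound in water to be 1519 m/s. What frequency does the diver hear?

61407 Hz

The diver is behind, so the dolphin is moving away from it while the diver is moving toward the dolphin.
Both move, so f' = f · (v + v_o)/(v + v_s).
f' = 61544 × (1519 + 1.5)/(1519 + 4.9) = 61544 × 1520.5/1523.9 ≈ 61407 Hz.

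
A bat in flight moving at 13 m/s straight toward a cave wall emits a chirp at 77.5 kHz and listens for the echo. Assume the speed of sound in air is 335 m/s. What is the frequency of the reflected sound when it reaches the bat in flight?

83.8 kHz

The cave wall receives the sound from a moving source: f₁ = f₀ · v/(v − v_e) = 77.5 × 335/322 ≈ 80.6 kHz.
On the return leg the bat in flight is a moving observer: f₂ = f₁ · (v + v_e)/v = 80.6 × 348/335 ≈ 83.8 kHz.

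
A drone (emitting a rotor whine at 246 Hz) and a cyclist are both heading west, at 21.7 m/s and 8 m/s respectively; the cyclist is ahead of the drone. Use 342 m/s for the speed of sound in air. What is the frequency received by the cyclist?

257 Hz

The cyclist is ahead, so the drone is moving toward it while the cyclist is moving away from the drone.
Both move, so f' = f · (v − v_o)/(v − v_s).
f' = 246 × (342 − 8)/(342 − 21.7) = 246 × 334/320.3 ≈ 257 Hz.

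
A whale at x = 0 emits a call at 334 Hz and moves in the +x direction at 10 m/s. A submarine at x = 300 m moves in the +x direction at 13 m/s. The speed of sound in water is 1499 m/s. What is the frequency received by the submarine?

333 Hz

The observer lies on the +x side, so the source is heading toward the observer and the observer is heading away from the source.
With source approaching and observer receding, f' = f · (v − v_o)/(v − v_s).
f' = 334 × (1499 − 13)/(1499 − 10) = 334 × 1486/1489 ≈ 333 Hz.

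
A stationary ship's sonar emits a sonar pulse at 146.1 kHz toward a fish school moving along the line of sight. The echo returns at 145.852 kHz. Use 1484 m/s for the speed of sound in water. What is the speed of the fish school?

Double Doppler shift off a moving reflector: f₂ = f₀ · (v + u)/(v − u) (u > 0 toward emitter).
Rearranging, u = v · (f₂ − f₀)/(f₂ + f₀) = 1484 × -0.248/291.952 ≈ -1.26 m/s.
So the fish school is moving at 1.26 m/s away from the emitter.

1.26 m/s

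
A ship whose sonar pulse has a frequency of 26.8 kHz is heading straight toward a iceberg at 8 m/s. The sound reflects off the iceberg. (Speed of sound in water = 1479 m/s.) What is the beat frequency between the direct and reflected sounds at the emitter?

292 Hz

The iceberg receives the sound from a moving source: f₁ = f₀ · v/(v − v_e) = 26.8 × 1479/1471 ≈ 26.946 kHz.
On the return leg the ship is a moving observer: f₂ = f₁ · (v + v_e)/v = 26.946 × 1487/1479 ≈ 27.092 kHz.
Equivalently f₂ = f₀ · (v + v_e)/(v − v_e).
Beat against the emitted tone (with f₀ = 26800 Hz): |f₂ − f₀| = 2v_e·f₀/(v − v_e) = 2 × 8 × 26800/1471 ≈ 292 Hz.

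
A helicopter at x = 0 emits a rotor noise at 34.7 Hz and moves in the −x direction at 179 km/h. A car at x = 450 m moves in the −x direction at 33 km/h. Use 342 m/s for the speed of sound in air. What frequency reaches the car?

179 km/h = 49.72 m/s; 33 km/h = 9.167 m/s.
The observer lies on the +x side, so the source is heading away from the observer and the observer is heading toward the source.
With source receding and observer approaching, f' = f · (v + v_o)/(v + v_s).
f' = 34.7 × (342 + 9.167)/(342 + 49.72) = 34.7 × 351.17/391.72 ≈ 31.1 Hz.

31.1 Hz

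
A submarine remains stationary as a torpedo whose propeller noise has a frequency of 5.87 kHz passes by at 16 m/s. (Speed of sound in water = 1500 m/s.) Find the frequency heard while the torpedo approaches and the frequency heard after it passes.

5.93 kHz approaching; 5.81 kHz receding

Approaching: f₁ = f · v/(v − v_s) = 5.87 × 1500/1484 ≈ 5.93 kHz.
Receding: f₂ = f · v/(v + v_s) = 5.87 × 1500/1516 ≈ 5.81 kHz.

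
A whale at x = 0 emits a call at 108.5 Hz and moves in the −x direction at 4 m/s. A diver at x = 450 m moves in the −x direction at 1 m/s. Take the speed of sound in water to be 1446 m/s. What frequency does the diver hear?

The observer lies on the +x side, so the source is heading away from the observer and the observer is heading toward the source.
General Doppler shift: f' = f · (v + v_o)/(v + v_s).
f' = 108.5 × (1446 + 1)/(1446 + 4) = 108.5 × 1447/1450 ≈ 108 Hz.

108 Hz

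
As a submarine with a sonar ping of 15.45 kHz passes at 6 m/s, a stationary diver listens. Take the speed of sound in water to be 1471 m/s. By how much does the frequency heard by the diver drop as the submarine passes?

0.126 kHz

Approaching: f₁ = f · v/(v − v_s) = 15.45 × 1471/1465 ≈ 15.513 kHz.
Receding: f₂ = f · v/(v + v_s) = 15.45 × 1471/1477 ≈ 15.387 kHz.
Drop: f₁ − f₂ = 2f·v·v_s/(v² − v_s²) = 2 × 15.45 × 1471 × 6/(1471² − 6²) ≈ 0.126 kHz.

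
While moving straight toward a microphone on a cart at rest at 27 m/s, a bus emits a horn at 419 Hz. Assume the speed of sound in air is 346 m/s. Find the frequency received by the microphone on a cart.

454 Hz

Moving source, stationary observer: f' = f · v/(v − v_s) since the source is approaching.
f' = 419 × 346/(346 − 27) = 419 × 346/319 ≈ 454 Hz.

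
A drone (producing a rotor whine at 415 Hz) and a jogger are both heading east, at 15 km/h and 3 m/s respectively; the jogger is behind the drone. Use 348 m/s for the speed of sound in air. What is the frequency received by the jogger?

414 Hz

15 km/h = 4.167 m/s.
The jogger is behind, so the drone is moving away from it while the jogger is moving toward the drone.
With source receding and observer approaching, f' = f · (v + v_o)/(v + v_s).
f' = 415 × (348 + 3)/(348 + 4.167) = 415 × 351/352.17 ≈ 414 Hz.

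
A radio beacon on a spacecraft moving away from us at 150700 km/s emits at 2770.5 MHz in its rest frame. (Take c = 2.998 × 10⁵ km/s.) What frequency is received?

1593.9 MHz

β = v/c = 150700/299800 = 0.5027.
Relativistic Doppler for frequency: f' = f₀ · √((1 − β)/(1 + β)).
f' = 2770.5 × √(0.4973/1.5027) = 2770.5 × 0.57530 ≈ 1593.9 MHz.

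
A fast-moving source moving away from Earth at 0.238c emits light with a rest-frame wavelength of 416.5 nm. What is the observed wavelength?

Relativistic Doppler for wavelength: λ' = λ₀ · √((1 + β)/(1 − β)).
λ' = 416.5 × √(1.2380/0.7620) = 416.5 × 1.27463 ≈ 530.9 nm.

530.9 nm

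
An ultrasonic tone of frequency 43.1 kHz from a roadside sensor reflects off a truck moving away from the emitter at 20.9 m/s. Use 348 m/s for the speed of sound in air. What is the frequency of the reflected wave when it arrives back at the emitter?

38.2 kHz

At the truck (a moving observer), f₁ = f₀ · (v − u)/v = 43.1 × 327.1/348 ≈ 40.5 kHz.
The reflection then acts as a moving source: f₂ = f₁ · v/(v + u) ≈ 38.2 kHz.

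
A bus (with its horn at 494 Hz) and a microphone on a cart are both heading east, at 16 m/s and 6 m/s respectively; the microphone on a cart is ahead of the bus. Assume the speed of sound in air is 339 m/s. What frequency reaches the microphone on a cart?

509 Hz

The microphone on a cart is ahead, so the bus is moving toward it while the microphone on a cart is moving away from the bus.
Both move, so f' = f · (v − v_o)/(v − v_s).
f' = 494 × (339 − 6)/(339 − 16) = 494 × 333/323 ≈ 509 Hz.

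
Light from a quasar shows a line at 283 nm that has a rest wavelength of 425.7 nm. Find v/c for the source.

0.387c

λ'/λ₀ = 0.6648 < 1 (blueshift), so the source is approaching.
λ'/λ₀ = √((1 − β)/(1 + β)) for an approaching source ⇒ β = (1 − r²)/(1 + r²) with r = λ'/λ₀.
β = (1 − 0.4419)/(1 + 0.4419) ≈ 0.387.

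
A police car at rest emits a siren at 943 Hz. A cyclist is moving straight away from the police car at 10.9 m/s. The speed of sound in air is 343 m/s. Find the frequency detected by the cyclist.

Only the observer moves, away from the source, so f' = f · (v − v_o)/v.
f' = 943 × (343 − 10.9)/343 = 943 × 332.1/343 ≈ 913 Hz.

913 Hz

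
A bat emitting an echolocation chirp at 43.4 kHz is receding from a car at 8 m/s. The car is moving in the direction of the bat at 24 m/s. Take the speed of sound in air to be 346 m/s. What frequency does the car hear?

General Doppler shift: f' = f · (v + v_o)/(v + v_s).
f' = 43.4 × (346 + 24)/(346 + 8) = 43.4 × 370/354 ≈ 45.4 kHz.

45.4 kHz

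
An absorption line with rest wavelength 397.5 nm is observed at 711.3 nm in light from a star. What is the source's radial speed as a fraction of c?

0.524c

λ'/λ₀ = 1.7894 > 1 (redshift), so the source is receding.
λ'/λ₀ = √((1 + β)/(1 − β)) for a receding source ⇒ β = (r² − 1)/(r² + 1) with r = λ'/λ₀.
β = (3.2021 − 1)/(3.2021 + 1) ≈ 0.524.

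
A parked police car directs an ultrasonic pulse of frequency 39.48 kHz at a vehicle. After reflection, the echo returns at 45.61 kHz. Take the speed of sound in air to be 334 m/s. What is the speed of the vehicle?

24.1 m/s

Double Doppler shift off a moving reflector: f₂ = f₀ · (v + u)/(v − u) (u > 0 toward emitter).
Rearranging, u = v · (f₂ − f₀)/(f₂ + f₀) = 334 × 6.13/85.09 ≈ 24.1 m/s.
So the vehicle is moving at 24.1 m/s toward the emitter.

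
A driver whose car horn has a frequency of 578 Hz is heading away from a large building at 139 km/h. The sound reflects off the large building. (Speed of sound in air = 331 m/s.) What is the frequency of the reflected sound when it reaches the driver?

457 Hz

139 km/h = 38.61 m/s.
The large building receives the sound from a moving source: f₁ = f₀ · v/(v + v_e) = 578 × 331/369.61 ≈ 518 Hz.
On the return leg the driver is a moving observer: f₂ = f₁ · (v − v_e)/v = 518 × 292.39/331 ≈ 457 Hz.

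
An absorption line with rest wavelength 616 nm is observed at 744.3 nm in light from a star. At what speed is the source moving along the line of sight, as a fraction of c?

λ'/λ₀ = 1.2083 > 1 (redshift), so the source is receding.
λ'/λ₀ = √((1 + β)/(1 − β)) for a receding source ⇒ β = (r² − 1)/(r² + 1) with r = λ'/λ₀.
β = (1.4599 − 1)/(1.4599 + 1) ≈ 0.187.

0.187c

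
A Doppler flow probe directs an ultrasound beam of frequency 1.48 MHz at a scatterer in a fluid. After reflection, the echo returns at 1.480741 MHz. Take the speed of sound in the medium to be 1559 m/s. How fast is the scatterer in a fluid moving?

Double Doppler shift off a moving reflector: f₂ = f₀ · (v + u)/(v − u) (u > 0 toward emitter).
Rearranging, u = v · (f₂ − f₀)/(f₂ + f₀) = 1559 × 0.000741/2.960741 ≈ 0.39 m/s.
So the scatterer in a fluid is moving at 0.39 m/s toward the emitter.

0.39 m/s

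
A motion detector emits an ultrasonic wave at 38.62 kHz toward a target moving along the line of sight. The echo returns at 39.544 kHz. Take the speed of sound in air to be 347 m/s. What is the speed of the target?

Double Doppler shift off a moving reflector: f₂ = f₀ · (v + u)/(v − u) (u > 0 toward emitter).
Rearranging, u = v · (f₂ − f₀)/(f₂ + f₀) = 347 × 0.924/78.164 ≈ 4.1 m/s.
So the target is moving at 4.1 m/s toward the emitter.

4.1 m/s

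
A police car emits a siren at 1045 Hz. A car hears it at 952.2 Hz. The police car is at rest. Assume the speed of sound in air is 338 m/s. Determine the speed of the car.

f' < f, so the car is receding.
f' = f · (v − v_o)/v ⇒ v_o = v · |f'/f − 1|.
v_o = 338 × |952.2/1045 − 1| = 338 × 0.0888 ≈ 30 m/s.

30 m/s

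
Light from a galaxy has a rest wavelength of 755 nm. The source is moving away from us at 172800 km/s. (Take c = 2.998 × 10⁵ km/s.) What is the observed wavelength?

1456.4 nm

β = v/c = 172800/299800 = 0.5764.
Relativistic Doppler for wavelength: λ' = λ₀ · √((1 + β)/(1 − β)).
λ' = 755 × √(1.5764/0.4236) = 755 × 1.92906 ≈ 1456.4 nm.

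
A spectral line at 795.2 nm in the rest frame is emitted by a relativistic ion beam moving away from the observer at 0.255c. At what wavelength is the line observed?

Relativistic Doppler for wavelength: λ' = λ₀ · √((1 + β)/(1 − β)).
λ' = 795.2 × √(1.2550/0.7450) = 795.2 × 1.29791 ≈ 1032.1 nm.

1032.1 nm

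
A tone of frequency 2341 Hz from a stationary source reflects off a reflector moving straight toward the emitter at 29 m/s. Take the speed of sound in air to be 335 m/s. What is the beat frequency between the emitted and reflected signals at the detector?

444 Hz

The reflector first receives the wave as a moving observer: f₁ = f₀ · (v + u)/v = 2341 × (335 + 29)/335 ≈ 2544 Hz.
The reflection then acts as a moving source: f₂ = f₁ · v/(v − u) ≈ 2785 Hz.
Beat frequency: |f₂ − f₀| = 2u·f₀/(v − u) = 2 × 29 × 2341/306 ≈ 444 Hz.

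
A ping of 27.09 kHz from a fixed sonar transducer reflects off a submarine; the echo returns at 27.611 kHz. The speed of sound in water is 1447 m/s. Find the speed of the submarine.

Double Doppler shift off a moving reflector: f₂ = f₀ · (v + u)/(v − u) (u > 0 toward emitter).
Rearranging, u = v · (f₂ − f₀)/(f₂ + f₀) = 1447 × 0.521/54.701 ≈ 13.8 m/s.
So the submarine is moving at 13.8 m/s toward the emitter.

13.8 m/s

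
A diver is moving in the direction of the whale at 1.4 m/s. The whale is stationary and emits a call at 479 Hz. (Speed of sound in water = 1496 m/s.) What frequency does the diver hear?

Only the observer moves, toward the source, so f' = f · (v + v_o)/v.
f' = 479 × (1496 + 1.4)/1496 = 479 × 1497.4/1496 ≈ 479 Hz.

479 Hz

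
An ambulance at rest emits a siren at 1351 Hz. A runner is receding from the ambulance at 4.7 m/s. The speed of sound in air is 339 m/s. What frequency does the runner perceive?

Moving observer, stationary source: f' = f · (v − v_o)/v.
f' = 1351 × (339 − 4.7)/339 = 1351 × 334.3/339 ≈ 1332 Hz.

1332 Hz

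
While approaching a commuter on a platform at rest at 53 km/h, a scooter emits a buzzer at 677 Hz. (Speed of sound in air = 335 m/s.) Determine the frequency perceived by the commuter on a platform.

708 Hz

53 km/h = 14.72 m/s.
Only the source moves, toward the listener, so f' = f · v/(v − v_s).
f' = 677 × 335/(335 − 14.72) = 677 × 335/320.3 ≈ 708 Hz.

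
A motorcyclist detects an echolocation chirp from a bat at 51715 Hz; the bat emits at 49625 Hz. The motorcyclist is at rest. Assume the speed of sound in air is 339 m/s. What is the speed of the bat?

13.7 m/s

f' > f, so the bat is approaching.
f' = f · v/(v − v_s) ⇒ v_s = v · |1 − f/f'|.
v_s = 339 × |1 − 49625/51715| = 339 × 0.04041 ≈ 13.7 m/s.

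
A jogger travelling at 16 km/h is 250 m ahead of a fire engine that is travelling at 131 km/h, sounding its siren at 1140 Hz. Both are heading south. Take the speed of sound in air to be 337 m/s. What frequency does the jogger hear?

1261 Hz

131 km/h = 36.39 m/s; 16 km/h = 4.444 m/s.
The jogger is ahead, so the fire engine is moving toward it while the jogger is moving away from the fire engine.
Both move, so f' = f · (v − v_o)/(v − v_s).
f' = 1140 × (337 − 4.444)/(337 − 36.39) = 1140 × 332.56/300.61 ≈ 1261 Hz.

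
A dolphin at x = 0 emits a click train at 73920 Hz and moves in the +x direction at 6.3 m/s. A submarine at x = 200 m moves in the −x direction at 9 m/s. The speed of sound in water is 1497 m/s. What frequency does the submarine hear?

The observer lies on the +x side, so the source is heading toward the observer and the observer is heading toward the source.
With source approaching and observer approaching, f' = f · (v + v_o)/(v − v_s).
f' = 73920 × (1497 + 9)/(1497 − 6.3) = 73920 × 1506/1490.7 ≈ 74679 Hz.

74679 Hz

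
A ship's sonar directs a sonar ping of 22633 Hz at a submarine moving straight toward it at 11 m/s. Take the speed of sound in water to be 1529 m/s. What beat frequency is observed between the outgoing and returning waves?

At the submarine (a moving observer), f₁ = f₀ · (v + u)/v = 22633 × 1540/1529 ≈ 22796 Hz.
The reflection then acts as a moving source: f₂ = f₁ · v/(v − u) ≈ 22961 Hz.
Beat frequency: |f₂ − f₀| = 2u·f₀/(v − u) = 2 × 11 × 22633/1518 ≈ 328 Hz.

328 Hz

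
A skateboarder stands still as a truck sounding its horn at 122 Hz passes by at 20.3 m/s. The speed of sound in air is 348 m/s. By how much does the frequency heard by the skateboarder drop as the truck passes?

14.3 Hz

Approaching: f₁ = f · v/(v − v_s) = 122 × 348/327.7 ≈ 129.6 Hz.
Receding: f₂ = f · v/(v + v_s) = 122 × 348/368.3 ≈ 115.3 Hz.
Drop: f₁ − f₂ = 2f·v·v_s/(v² − v_s²) = 2 × 122 × 348 × 20.3/(348² − 20.3²) ≈ 14.3 Hz.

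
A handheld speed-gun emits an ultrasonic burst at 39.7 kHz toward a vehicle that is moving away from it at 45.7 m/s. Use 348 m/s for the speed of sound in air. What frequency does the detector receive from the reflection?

At the vehicle (a moving observer), f₁ = f₀ · (v − u)/v = 39.7 × 302.3/348 ≈ 34.5 kHz.
The reflection then acts as a moving source: f₂ = f₁ · v/(v + u) ≈ 30.5 kHz.

30.5 kHz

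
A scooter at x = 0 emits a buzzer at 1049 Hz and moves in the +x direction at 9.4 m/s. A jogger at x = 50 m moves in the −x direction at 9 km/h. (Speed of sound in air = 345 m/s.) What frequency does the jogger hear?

9 km/h = 2.5 m/s.
The observer lies on the +x side, so the source is heading toward the observer and the observer is heading toward the source.
Both move, so f' = f · (v + v_o)/(v − v_s).
f' = 1049 × (345 + 2.5)/(345 − 9.4) = 1049 × 347.5/335.6 ≈ 1086 Hz.

1086 Hz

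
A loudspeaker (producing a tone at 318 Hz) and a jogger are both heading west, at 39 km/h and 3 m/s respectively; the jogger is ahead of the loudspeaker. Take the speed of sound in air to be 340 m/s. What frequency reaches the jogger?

39 km/h = 10.83 m/s.
The jogger is ahead, so the loudspeaker is moving toward it while the jogger is moving away from the loudspeaker.
Both move, so f' = f · (v − v_o)/(v − v_s).
f' = 318 × (340 − 3)/(340 − 10.83) = 318 × 337/329.17 ≈ 326 Hz.

326 Hz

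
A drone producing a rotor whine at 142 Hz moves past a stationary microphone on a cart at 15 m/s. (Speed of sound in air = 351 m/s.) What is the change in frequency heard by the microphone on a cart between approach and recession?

12.2 Hz

Approaching: f₁ = f · v/(v − v_s) = 142 × 351/336 ≈ 148.3 Hz.
Receding: f₂ = f · v/(v + v_s) = 142 × 351/366 ≈ 136.2 Hz.
Drop: f₁ − f₂ = 2f·v·v_s/(v² − v_s²) = 2 × 142 × 351 × 15/(351² − 15²) ≈ 12.2 Hz.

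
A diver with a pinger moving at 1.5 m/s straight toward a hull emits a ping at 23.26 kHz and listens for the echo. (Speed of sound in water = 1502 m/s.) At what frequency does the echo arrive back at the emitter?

23.3 kHz

The hull receives the sound from a moving source: f₁ = f₀ · v/(v − v_e) = 23.26 × 1502/1500.5 ≈ 23.3 kHz.
On the return leg the diver with a pinger is a moving observer: f₂ = f₁ · (v + v_e)/v = 23.3 × 1503.5/1502 ≈ 23.3 kHz.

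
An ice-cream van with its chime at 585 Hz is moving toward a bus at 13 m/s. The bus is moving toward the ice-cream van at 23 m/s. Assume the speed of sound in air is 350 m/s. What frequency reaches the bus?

Both move, so f' = f · (v + v_o)/(v − v_s).
f' = 585 × (350 + 23)/(350 − 13) = 585 × 373/337 ≈ 647 Hz.

647 Hz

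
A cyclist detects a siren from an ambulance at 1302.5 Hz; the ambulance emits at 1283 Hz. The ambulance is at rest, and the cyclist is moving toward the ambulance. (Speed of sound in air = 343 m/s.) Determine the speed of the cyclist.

5.2 m/s

f' = f · (v + v_o)/v ⇒ v_o = v · |f'/f − 1|.
v_o = 343 × |1302.5/1283 − 1| = 343 × 0.0152 ≈ 5.2 m/s.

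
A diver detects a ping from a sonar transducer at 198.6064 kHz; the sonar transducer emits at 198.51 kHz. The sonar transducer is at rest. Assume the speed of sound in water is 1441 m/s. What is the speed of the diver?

f' > f, so the diver is approaching.
f' = f · (v + v_o)/v ⇒ v_o = v · |f'/f − 1|.
v_o = 1441 × |198.6064/198.51 − 1| = 1441 × 0.0004856 ≈ 0.70 m/s.

0.70 m/s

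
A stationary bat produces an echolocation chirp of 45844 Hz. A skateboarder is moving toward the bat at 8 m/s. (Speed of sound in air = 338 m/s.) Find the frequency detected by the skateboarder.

Only the observer moves, toward the source, so f' = f · (v + v_o)/v.
f' = 45844 × (338 + 8)/338 = 45844 × 346/338 ≈ 46929 Hz.

46929 Hz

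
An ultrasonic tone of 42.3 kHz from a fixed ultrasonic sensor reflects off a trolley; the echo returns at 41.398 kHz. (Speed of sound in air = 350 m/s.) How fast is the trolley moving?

3.8 m/s

Double Doppler shift off a moving reflector: f₂ = f₀ · (v + u)/(v − u) (u > 0 toward emitter).
Rearranging, u = v · (f₂ − f₀)/(f₂ + f₀) = 350 × -0.902/83.698 ≈ -3.8 m/s.
So the trolley is moving at 3.8 m/s away from the emitter.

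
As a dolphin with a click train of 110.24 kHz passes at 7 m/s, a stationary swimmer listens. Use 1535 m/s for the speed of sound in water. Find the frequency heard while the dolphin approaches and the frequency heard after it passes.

Approaching: f₁ = f · v/(v − v_s) = 110.24 × 1535/1528 ≈ 110.7 kHz.
Receding: f₂ = f · v/(v + v_s) = 110.24 × 1535/1542 ≈ 109.7 kHz.

110.7 kHz approaching; 109.7 kHz receding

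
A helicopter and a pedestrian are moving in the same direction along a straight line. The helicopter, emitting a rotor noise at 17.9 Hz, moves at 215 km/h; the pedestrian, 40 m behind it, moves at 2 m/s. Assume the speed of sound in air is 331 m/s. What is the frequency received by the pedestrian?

15.3 Hz

215 km/h = 59.72 m/s.
The pedestrian is behind, so the helicopter is moving away from it while the pedestrian is moving toward the helicopter.
General Doppler shift: f' = f · (v + v_o)/(v + v_s).
f' = 17.9 × (331 + 2)/(331 + 59.72) = 17.9 × 333/390.72 ≈ 15.3 Hz.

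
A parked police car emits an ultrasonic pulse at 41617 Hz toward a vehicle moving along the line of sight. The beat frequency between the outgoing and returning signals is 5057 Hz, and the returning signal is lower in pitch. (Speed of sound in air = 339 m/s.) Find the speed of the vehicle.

Double Doppler shift off a moving reflector: f₂ = f₀ · (v + u)/(v − u) (u > 0 toward emitter).
Returning signal is lower, so f₂ = f₀ − Δf = 41617 − 5057 = 36560 Hz.
Rearranging, u = v · (f₂ − f₀)/(f₂ + f₀) = 339 × -5057/78177 ≈ -21.9 m/s.
So the vehicle is moving at 21.9 m/s away from the emitter.

21.9 m/s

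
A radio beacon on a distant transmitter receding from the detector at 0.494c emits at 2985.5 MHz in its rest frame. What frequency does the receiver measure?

Relativistic Doppler for frequency: f' = f₀ · √((1 − β)/(1 + β)).
f' = 2985.5 × √(0.5060/1.4940) = 2985.5 × 0.58197 ≈ 1737.5 MHz.

1737.5 MHz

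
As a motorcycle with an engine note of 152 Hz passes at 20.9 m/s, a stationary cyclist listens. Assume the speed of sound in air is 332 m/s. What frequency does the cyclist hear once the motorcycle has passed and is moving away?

143 Hz

Receding: f₂ = f · v/(v + v_s) = 152 × 332/352.9 ≈ 143 Hz.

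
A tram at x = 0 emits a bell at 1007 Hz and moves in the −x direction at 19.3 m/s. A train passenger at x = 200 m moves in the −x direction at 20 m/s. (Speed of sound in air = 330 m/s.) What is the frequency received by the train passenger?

The observer lies on the +x side, so the source is heading away from the observer and the observer is heading toward the source.
Both move, so f' = f · (v + v_o)/(v + v_s).
f' = 1007 × (330 + 20)/(330 + 19.3) = 1007 × 350/349.3 ≈ 1009 Hz.

1009 Hz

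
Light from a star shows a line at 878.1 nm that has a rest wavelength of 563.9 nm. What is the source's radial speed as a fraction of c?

0.416c

λ'/λ₀ = 1.5572 > 1 (redshift), so the source is receding.
λ'/λ₀ = √((1 + β)/(1 − β)) for a receding source ⇒ β = (r² − 1)/(r² + 1) with r = λ'/λ₀.
β = (2.4248 − 1)/(2.4248 + 1) ≈ 0.416.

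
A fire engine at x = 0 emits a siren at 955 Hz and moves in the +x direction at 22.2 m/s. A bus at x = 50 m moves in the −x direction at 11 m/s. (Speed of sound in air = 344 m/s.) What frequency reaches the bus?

1054 Hz

The observer lies on the +x side, so the source is heading toward the observer and the observer is heading toward the source.
General Doppler shift: f' = f · (v + v_o)/(v − v_s).
f' = 955 × (344 + 11)/(344 − 22.2) = 955 × 355/321.8 ≈ 1054 Hz.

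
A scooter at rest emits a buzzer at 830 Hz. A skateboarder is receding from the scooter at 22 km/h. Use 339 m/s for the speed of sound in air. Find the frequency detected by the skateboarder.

22 km/h = 6.111 m/s.
Only the observer moves, away from the source, so f' = f · (v − v_o)/v.
f' = 830 × (339 − 6.111)/339 = 830 × 332.89/339 ≈ 815 Hz.

815 Hz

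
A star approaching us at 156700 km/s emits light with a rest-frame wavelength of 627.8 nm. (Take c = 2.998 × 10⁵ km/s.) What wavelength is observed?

β = v/c = 156700/299800 = 0.5227.
Relativistic Doppler for wavelength: λ' = λ₀ · √((1 − β)/(1 + β)).
λ' = 627.8 × √(0.4773/1.5227) = 627.8 × 0.55989 ≈ 351.5 nm.

351.5 nm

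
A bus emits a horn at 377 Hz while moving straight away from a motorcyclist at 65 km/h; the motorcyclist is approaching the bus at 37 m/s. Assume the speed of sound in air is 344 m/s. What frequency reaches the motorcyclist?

65 km/h = 18.06 m/s.
General Doppler shift: f' = f · (v + v_o)/(v + v_s).
f' = 377 × (344 + 37)/(344 + 18.06) = 377 × 381/362.06 ≈ 397 Hz.

397 Hz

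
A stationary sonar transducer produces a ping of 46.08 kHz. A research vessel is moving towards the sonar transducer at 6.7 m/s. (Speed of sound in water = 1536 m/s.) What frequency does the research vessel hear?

Only the observer moves, toward the source, so f' = f · (v + v_o)/v.
f' = 46.08 × (1536 + 6.7)/1536 = 46.08 × 1542.7/1536 ≈ 46.3 kHz.

46.3 kHz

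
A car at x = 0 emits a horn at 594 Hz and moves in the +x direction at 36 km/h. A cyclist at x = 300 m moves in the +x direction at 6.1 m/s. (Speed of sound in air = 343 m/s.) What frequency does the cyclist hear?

601 Hz

36 km/h = 10 m/s.
The observer lies on the +x side, so the source is heading toward the observer and the observer is heading away from the source.
General Doppler shift: f' = f · (v − v_o)/(v − v_s).
f' = 594 × (343 − 6.1)/(343 − 10) = 594 × 336.9/333 ≈ 601 Hz.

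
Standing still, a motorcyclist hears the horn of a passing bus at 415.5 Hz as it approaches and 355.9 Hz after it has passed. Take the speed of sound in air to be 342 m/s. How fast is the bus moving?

f₁/f₂ = (v + v_s)/(v − v_s), so v_s = v · (f₁ − f₂)/(f₁ + f₂).
v_s = 342 × (415.5 − 355.9)/(415.5 + 355.9) = 342 × 59.6/771.4 ≈ 26 m/s.

26 m/s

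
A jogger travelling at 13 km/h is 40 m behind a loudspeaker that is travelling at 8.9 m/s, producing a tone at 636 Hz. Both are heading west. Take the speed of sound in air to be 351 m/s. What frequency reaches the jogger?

13 km/h = 3.611 m/s.
The jogger is behind, so the loudspeaker is moving away from it while the jogger is moving toward the loudspeaker.
Both move, so f' = f · (v + v_o)/(v + v_s).
f' = 636 × (351 + 3.611)/(351 + 8.9) = 636 × 354.61/359.9 ≈ 627 Hz.

627 Hz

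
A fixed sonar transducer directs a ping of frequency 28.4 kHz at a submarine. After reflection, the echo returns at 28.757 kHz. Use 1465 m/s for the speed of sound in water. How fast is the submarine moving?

Double Doppler shift off a moving reflector: f₂ = f₀ · (v + u)/(v − u) (u > 0 toward emitter).
Rearranging, u = v · (f₂ − f₀)/(f₂ + f₀) = 1465 × 0.357/57.157 ≈ 9.2 m/s.
So the submarine is moving at 9.2 m/s toward the emitter.

9.2 m/s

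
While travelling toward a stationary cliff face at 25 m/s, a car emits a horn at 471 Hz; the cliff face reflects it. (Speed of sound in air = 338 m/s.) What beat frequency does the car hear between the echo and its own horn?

The cliff face receives the sound from a moving source: f₁ = f₀ · v/(v − v_e) = 471 × 338/313 ≈ 508.6 Hz.
On the return leg the car is a moving observer: f₂ = f₁ · (v + v_e)/v = 508.6 × 363/338 ≈ 546.2 Hz.
Equivalently f₂ = f₀ · (v + v_e)/(v − v_e).
Beat against the emitted tone: |f₂ − f₀| = 2v_e·f₀/(v − v_e) = 2 × 25 × 471/313 ≈ 75 Hz.

75 Hz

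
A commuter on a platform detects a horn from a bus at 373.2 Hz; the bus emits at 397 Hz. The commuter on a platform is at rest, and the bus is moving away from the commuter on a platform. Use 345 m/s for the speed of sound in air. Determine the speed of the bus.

f' = f · v/(v + v_s) ⇒ v_s = v · |1 − f/f'|.
v_s = 345 × |1 − 397/373.2| = 345 × 0.06377 ≈ 22.0 m/s.

22.0 m/s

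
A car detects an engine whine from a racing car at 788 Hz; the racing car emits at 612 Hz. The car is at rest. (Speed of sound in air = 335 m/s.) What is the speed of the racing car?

f' > f, so the racing car is approaching.
f' = f · v/(v − v_s) ⇒ v_s = v · |1 − f/f'|.
v_s = 335 × |1 − 612/788| = 335 × 0.2234 ≈ 75 m/s.

75 m/s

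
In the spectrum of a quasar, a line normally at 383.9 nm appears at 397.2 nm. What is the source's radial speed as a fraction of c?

0.034

λ'/λ₀ = 1.0346 > 1 (redshift), so the source is receding.
λ'/λ₀ = √((1 + β)/(1 − β)) for a receding source ⇒ β = (r² − 1)/(r² + 1) with r = λ'/λ₀.
β = (1.0705 − 1)/(1.0705 + 1) ≈ 0.034.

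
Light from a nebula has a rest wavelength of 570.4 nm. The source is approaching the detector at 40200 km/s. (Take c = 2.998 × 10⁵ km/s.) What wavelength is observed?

498.4 nm

β = v/c = 40200/299800 = 0.1341.
Relativistic Doppler for wavelength: λ' = λ₀ · √((1 − β)/(1 + β)).
λ' = 570.4 × √(0.8659/1.1341) = 570.4 × 0.87380 ≈ 498.4 nm.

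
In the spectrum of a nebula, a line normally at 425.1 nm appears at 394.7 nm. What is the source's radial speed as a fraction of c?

0.074

λ'/λ₀ = 0.9285 < 1 (blueshift), so the source is approaching.
λ'/λ₀ = √((1 − β)/(1 + β)) for an approaching source ⇒ β = (1 − r²)/(1 + r²) with r = λ'/λ₀.
β = (1 − 0.8621)/(1 + 0.8621) ≈ 0.074.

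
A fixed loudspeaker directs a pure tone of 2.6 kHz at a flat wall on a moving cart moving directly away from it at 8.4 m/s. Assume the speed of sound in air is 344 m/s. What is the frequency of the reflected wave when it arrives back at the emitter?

At the flat wall on a moving cart (a moving observer), f₁ = f₀ · (v − u)/v = 2.6 × 335.6/344 ≈ 2.54 kHz.
On reflection it acts as a source moving away from the stationary detector: f₂ = f₁ · v/(v + u) = 2.54 × 344/352.4 ≈ 2.48 kHz.
Equivalently f₂ = f₀ · (v − u)/(v + u).

2.48 kHz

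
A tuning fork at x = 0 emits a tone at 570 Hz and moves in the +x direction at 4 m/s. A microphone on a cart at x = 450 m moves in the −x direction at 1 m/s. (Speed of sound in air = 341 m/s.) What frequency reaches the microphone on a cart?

578 Hz

The observer lies on the +x side, so the source is heading toward the observer and the observer is heading toward the source.
Both move, so f' = f · (v + v_o)/(v − v_s).
f' = 570 × (341 + 1)/(341 − 4) = 570 × 342/337 ≈ 578 Hz.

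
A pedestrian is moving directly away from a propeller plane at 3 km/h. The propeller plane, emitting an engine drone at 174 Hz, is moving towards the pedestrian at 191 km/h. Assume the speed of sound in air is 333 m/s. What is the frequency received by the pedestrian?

206 Hz

191 km/h = 53.06 m/s; 3 km/h = 0.8333 m/s.
General Doppler shift: f' = f · (v − v_o)/(v − v_s).
f' = 174 × (333 − 0.8333)/(333 − 53.06) = 174 × 332.17/279.94 ≈ 206 Hz.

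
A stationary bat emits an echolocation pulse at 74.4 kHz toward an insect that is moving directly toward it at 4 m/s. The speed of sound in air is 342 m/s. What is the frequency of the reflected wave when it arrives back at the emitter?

76.2 kHz

The insect first receives the wave as a moving observer: f₁ = f₀ · (v + u)/v = 74.4 × (342 + 4)/342 ≈ 75.3 kHz.
On reflection it acts as a source moving toward the stationary detector: f₂ = f₁ · v/(v − u) = 75.3 × 342/338 ≈ 76.2 kHz.
Equivalently f₂ = f₀ · (v + u)/(v − u).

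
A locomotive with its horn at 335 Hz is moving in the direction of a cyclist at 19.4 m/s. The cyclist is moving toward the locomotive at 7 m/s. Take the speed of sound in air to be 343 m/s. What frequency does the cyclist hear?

With source approaching and observer approaching, f' = f · (v + v_o)/(v − v_s).
f' = 335 × (343 + 7)/(343 − 19.4) = 335 × 350/323.6 ≈ 362 Hz.

362 Hz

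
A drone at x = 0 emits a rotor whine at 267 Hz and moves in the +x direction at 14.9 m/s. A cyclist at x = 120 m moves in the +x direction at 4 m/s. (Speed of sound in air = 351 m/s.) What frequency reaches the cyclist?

The observer lies on the +x side, so the source is heading toward the observer and the observer is heading away from the source.
Both move, so f' = f · (v − v_o)/(v − v_s).
f' = 267 × (351 − 4)/(351 − 14.9) = 267 × 347/336.1 ≈ 276 Hz.

276 Hz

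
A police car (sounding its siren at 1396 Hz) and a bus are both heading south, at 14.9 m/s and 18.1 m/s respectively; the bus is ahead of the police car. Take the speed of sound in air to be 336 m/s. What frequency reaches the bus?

1382 Hz

The bus is ahead, so the police car is moving toward it while the bus is moving away from the police car.
Both move, so f' = f · (v − v_o)/(v − v_s).
f' = 1396 × (336 − 18.1)/(336 − 14.9) = 1396 × 317.9/321.1 ≈ 1382 Hz.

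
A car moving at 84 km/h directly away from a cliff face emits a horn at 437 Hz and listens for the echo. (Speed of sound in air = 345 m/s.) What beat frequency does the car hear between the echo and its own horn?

55.4 Hz

84 km/h = 23.33 m/s.
The cliff face receives the sound from a moving source: f₁ = f₀ · v/(v + v_e) = 437 × 345/368.33 ≈ 409.3 Hz.
On the return leg the car is a moving observer: f₂ = f₁ · (v − v_e)/v = 409.3 × 321.67/345 ≈ 381.6 Hz.
Beat against the emitted tone: |f₂ − f₀| = 2v_e·f₀/(v + v_e) = 2 × 23.33 × 437/368.33 ≈ 55.4 Hz.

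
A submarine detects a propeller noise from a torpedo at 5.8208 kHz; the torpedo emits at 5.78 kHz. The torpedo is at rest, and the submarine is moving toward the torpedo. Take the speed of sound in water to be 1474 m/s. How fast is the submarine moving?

10.4 m/s

f' = f · (v + v_o)/v ⇒ v_o = v · |f'/f − 1|.
v_o = 1474 × |5.8208/5.78 − 1| = 1474 × 0.007059 ≈ 10.4 m/s.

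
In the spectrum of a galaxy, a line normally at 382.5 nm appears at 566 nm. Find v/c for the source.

0.373c

λ'/λ₀ = 1.4797 > 1 (redshift), so the source is receding.
λ'/λ₀ = √((1 + β)/(1 − β)) for a receding source ⇒ β = (r² − 1)/(r² + 1) with r = λ'/λ₀.
β = (2.1896 − 1)/(2.1896 + 1) ≈ 0.373.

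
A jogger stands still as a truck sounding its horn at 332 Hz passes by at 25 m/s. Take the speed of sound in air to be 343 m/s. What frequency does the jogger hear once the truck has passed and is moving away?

Receding: f₂ = f · v/(v + v_s) = 332 × 343/368 ≈ 309 Hz.

309 Hz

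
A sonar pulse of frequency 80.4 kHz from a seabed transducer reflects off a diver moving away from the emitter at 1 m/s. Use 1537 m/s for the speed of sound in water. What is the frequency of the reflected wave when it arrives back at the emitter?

80.3 kHz

The diver first receives the wave as a moving observer: f₁ = f₀ · (v − u)/v = 80.4 × (1537 − 1)/1537 ≈ 80.3 kHz.
On reflection it acts as a source moving away from the stationary detector: f₂ = f₁ · v/(v + u) = 80.3 × 1537/1538 ≈ 80.3 kHz.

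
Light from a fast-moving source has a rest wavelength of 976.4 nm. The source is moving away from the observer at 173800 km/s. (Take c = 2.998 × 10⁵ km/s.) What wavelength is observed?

1893.0 nm

β = v/c = 173800/299800 = 0.5797.
Relativistic Doppler for wavelength: λ' = λ₀ · √((1 + β)/(1 − β)).
λ' = 976.4 × √(1.5797/0.4203) = 976.4 × 1.93874 ≈ 1893.0 nm.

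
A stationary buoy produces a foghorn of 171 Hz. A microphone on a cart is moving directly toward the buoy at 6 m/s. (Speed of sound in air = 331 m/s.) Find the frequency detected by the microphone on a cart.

174 Hz

Moving observer, stationary source: f' = f · (v + v_o)/v.
f' = 171 × (331 + 6)/331 = 171 × 337/331 ≈ 174 Hz.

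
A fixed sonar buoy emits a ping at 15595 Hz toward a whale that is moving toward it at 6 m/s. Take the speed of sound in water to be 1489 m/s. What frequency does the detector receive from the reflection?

15721 Hz

The whale first receives the wave as a moving observer: f₁ = f₀ · (v + u)/v = 15595 × (1489 + 6)/1489 ≈ 15658 Hz.
On reflection it acts as a source moving toward the stationary detector: f₂ = f₁ · v/(v − u) = 15658 × 1489/1483 ≈ 15721 Hz.
Equivalently f₂ = f₀ · (v + u)/(v − u).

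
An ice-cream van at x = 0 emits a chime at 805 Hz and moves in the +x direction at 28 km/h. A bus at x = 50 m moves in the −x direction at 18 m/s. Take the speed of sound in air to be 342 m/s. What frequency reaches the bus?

28 km/h = 7.778 m/s.
The observer lies on the +x side, so the source is heading toward the observer and the observer is heading toward the source.
With source approaching and observer approaching, f' = f · (v + v_o)/(v − v_s).
f' = 805 × (342 + 18)/(342 − 7.778) = 805 × 360/334.22 ≈ 867 Hz.

867 Hz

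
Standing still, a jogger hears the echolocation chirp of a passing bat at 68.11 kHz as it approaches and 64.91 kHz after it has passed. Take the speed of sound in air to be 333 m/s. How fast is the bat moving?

8.0 m/s

f₁/f₂ = (v + v_s)/(v − v_s), so v_s = v · (f₁ − f₂)/(f₁ + f₂).
v_s = 333 × (68.11 − 64.91)/(68.11 + 64.91) = 333 × 3.20/133.02 ≈ 8.0 m/s.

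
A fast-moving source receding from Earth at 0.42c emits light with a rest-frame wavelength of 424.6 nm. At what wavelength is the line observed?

Relativistic Doppler for wavelength: λ' = λ₀ · √((1 + β)/(1 − β)).
λ' = 424.6 × √(1.4200/0.5800) = 424.6 × 1.56470 ≈ 664.4 nm.

664.4 nm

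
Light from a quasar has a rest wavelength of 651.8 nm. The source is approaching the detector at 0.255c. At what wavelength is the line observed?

Relativistic Doppler for wavelength: λ' = λ₀ · √((1 − β)/(1 + β)).
λ' = 651.8 × √(0.7450/1.2550) = 651.8 × 0.77047 ≈ 502.2 nm.

502.2 nm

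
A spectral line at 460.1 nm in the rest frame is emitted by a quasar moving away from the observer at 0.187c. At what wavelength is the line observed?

Relativistic Doppler for wavelength: λ' = λ₀ · √((1 + β)/(1 − β)).
λ' = 460.1 × √(1.1870/0.8130) = 460.1 × 1.20831 ≈ 555.9 nm.

555.9 nm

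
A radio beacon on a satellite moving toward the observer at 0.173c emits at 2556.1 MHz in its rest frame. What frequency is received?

3044.2 MHz

Relativistic Doppler for frequency: f' = f₀ · √((1 + β)/(1 − β)).
f' = 2556.1 × √(1.1730/0.8270) = 2556.1 × 1.19096 ≈ 3044.2 MHz.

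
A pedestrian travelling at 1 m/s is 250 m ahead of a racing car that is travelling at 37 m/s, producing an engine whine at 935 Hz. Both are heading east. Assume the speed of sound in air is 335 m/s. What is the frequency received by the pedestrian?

1048 Hz

The pedestrian is ahead, so the racing car is moving toward it while the pedestrian is moving away from the racing car.
General Doppler shift: f' = f · (v − v_o)/(v − v_s).
f' = 935 × (335 − 1)/(335 − 37) = 935 × 334/298 ≈ 1048 Hz.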